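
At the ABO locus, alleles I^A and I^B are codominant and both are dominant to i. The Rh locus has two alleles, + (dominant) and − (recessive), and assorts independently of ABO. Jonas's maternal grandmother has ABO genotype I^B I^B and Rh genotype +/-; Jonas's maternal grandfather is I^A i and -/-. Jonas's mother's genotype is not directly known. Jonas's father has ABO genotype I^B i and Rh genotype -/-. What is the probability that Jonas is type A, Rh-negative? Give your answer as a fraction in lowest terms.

Jonas's mother's ABO genotype from I^B I^B × I^A i: 1/2 I^A I^B, 1/2 I^B i.
Crossing each possibility with the father I^B i and summing P(type A): 1/2·1/4 + 1/2·0 = 1/8.
Similarly for Rh via the mother's Rh distribution: P(Rh-) = 3/4.
Independent loci: 1/8 × 3/4 = 3/32.

3/32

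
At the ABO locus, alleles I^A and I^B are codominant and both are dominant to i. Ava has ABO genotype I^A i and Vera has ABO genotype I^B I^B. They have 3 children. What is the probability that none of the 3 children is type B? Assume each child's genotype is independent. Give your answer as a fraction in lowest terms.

ABO cross I^A i × I^B I^B → 1/2 B, 1/2 AB.
So P(type B) = 1/2 per child.
P(not type B) = 1/2 for one child; (1/2)^3 = 1/8.

1/8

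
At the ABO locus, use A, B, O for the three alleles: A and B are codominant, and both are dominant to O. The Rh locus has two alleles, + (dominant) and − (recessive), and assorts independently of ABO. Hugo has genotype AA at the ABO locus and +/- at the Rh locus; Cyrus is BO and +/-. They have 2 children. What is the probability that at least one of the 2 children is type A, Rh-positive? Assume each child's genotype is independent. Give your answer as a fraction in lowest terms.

ABO cross AA × BO → 1/2 A, 1/2 AB.
Rh cross +/- × +/- → 3/4 Rh+, 1/4 Rh-; so P(type A, Rh-positive) = 1/2 × 3/4 = 3/8 per child.
P(none) = (5/8)^2 = 25/64; P(at least one) = 1 − 25/64 = 39/64.

39/64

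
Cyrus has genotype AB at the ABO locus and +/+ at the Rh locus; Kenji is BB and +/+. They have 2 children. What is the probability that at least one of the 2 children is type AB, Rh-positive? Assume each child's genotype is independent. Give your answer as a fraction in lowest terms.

3/4

ABO cross AB × BB → 1/2 B, 1/2 AB.
Rh cross +/+ × +/+ → 1 Rh+; so P(type AB, Rh-positive) = 1/2 × 1 = 1/2 per child.
P(none) = (1/2)^2 = 1/4; P(at least one) = 1 − 1/4 = 3/4.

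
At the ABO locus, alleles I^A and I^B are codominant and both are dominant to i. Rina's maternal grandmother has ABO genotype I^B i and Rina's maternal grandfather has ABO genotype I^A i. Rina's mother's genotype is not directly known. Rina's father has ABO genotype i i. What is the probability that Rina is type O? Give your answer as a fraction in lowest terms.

Rina's mother's ABO genotype from I^B i × I^A i: 1/4 I^A I^B, 1/4 I^A i, 1/4 I^B i, 1/4 i i.
Crossing each possibility with the father i i and summing P(type O): 1/4·0 + 1/4·1/2 + 1/4·1/2 + 1/4·1 = 1/2.

1/2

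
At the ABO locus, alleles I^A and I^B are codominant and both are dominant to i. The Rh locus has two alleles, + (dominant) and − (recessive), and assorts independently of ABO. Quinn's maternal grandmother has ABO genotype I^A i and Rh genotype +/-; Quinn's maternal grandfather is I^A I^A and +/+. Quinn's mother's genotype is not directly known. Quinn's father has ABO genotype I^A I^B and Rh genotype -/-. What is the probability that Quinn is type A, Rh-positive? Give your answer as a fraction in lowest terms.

Quinn's mother's ABO genotype from I^A i × I^A I^A: 1/2 I^A I^A, 1/2 I^A i.
Crossing each possibility with the father I^A I^B and summing P(type A): 1/2·1/2 + 1/2·1/2 = 1/2.
Similarly for Rh via the mother's Rh distribution: P(Rh+) = 3/4.
Independent loci: 1/2 × 3/4 = 3/8.

3/8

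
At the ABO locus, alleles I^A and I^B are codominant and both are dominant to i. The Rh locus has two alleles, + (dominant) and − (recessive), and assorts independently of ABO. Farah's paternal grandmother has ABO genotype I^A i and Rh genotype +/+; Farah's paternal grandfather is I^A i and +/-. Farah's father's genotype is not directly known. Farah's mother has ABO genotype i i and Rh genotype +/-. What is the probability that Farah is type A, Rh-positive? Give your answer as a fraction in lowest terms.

7/16

Farah's father's ABO genotype from I^A i × I^A i: 1/4 I^A I^A, 1/2 I^A i, 1/4 i i.
Crossing each possibility with the mother i i and summing P(type A): 1/4·1 + 1/2·1/2 + 1/4·0 = 1/2.
Similarly for Rh via the father's Rh distribution: P(Rh+) = 7/8.
Independent loci: 1/2 × 7/8 = 7/16.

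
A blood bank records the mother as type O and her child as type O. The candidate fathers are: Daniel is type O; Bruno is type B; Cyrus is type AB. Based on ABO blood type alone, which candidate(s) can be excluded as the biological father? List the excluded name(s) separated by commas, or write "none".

Cyrus

A candidate is excluded only if no genotype consistent with his phenotype could produce a type O child with a type O mother.
Cyrus (type AB): no genotype consistent with that phenotype can produce a type-O child with a type-O mother.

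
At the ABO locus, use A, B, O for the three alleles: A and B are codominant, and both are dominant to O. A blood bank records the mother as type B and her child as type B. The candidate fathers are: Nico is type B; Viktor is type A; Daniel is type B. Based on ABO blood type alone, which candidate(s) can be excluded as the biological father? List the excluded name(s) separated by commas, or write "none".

none

A candidate is excluded only if no genotype consistent with his phenotype could produce a type B child with a type B mother.
Every candidate has at least one consistent genotype combination, so none can be excluded.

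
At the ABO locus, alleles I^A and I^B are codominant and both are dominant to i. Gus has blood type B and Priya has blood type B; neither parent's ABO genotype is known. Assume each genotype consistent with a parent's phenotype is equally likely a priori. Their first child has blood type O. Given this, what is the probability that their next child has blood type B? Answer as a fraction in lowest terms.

Possible genotypes: Gus ∈ {I^B I^B, I^B i}; Priya ∈ {I^B I^B, I^B i}.
Weight each parental genotype pair by prior × P(type-O child):
  I^B i × I^B i: posterior weight 1; P(next child type B) = 3/4.
Weighted sum = 3/4.

3/4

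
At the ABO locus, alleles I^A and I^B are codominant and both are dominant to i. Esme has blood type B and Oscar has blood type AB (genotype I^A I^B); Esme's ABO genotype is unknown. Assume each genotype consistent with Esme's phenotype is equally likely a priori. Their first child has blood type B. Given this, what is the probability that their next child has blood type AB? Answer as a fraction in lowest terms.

Possible genotypes: Esme ∈ {I^B I^B, I^B i}; Oscar ∈ {I^A I^B}.
Weight each parental genotype pair by prior × P(type-B child):
  I^B I^B × I^A I^B: posterior weight 1/2; P(next child type AB) = 1/2.
  I^B i × I^A I^B: posterior weight 1/2; P(next child type AB) = 1/4.
Weighted sum = 3/8.

3/8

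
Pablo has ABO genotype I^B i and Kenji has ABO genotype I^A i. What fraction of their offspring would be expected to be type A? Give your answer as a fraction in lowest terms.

ABO cross I^B i × I^A i → offspring phenotypes: 1/4 O, 1/4 A, 1/4 B, 1/4 AB.
So P(type A) = 1/4.

1/4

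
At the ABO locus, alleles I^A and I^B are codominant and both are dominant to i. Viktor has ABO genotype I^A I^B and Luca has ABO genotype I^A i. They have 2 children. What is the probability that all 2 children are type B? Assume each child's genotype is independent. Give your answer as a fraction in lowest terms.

ABO cross I^A I^B × I^A i → 1/2 A, 1/4 B, 1/4 AB.
So P(type B) = 1/4 per child.
All 2 independent: (1/4)^2 = 1/16.

1/16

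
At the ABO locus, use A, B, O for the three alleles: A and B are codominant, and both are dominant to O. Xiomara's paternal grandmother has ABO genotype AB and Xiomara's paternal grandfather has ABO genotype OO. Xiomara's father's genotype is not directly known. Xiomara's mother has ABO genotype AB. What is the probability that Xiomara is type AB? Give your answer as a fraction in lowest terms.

1/4

Xiomara's father's ABO genotype from AB × OO: 1/2 AO, 1/2 BO.
Crossing each possibility with the mother AB and summing P(type AB): 1/2·1/4 + 1/2·1/4 = 1/4.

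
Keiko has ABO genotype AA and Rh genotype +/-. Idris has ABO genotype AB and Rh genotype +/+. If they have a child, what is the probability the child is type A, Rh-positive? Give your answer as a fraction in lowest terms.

1/2

ABO cross AA × AB → offspring phenotypes: 1/2 A, 1/2 AB.
Rh cross +/- × +/+ → 1 Rh+.
Independent loci: P(type A, Rh-positive) = 1/2 × 1 = 1/2.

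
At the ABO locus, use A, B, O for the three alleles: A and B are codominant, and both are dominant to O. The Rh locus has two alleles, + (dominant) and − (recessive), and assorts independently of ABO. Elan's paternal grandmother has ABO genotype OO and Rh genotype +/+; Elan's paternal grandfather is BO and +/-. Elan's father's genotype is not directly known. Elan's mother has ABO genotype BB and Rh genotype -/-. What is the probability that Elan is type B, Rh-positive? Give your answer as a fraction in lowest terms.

3/4

Elan's father's ABO genotype from OO × BO: 1/2 BO, 1/2 OO.
Crossing each possibility with the mother BB and summing P(type B): 1/2·1 + 1/2·1 = 1.
Similarly for Rh via the father's Rh distribution: P(Rh+) = 3/4.
Independent loci: 1 × 3/4 = 3/4.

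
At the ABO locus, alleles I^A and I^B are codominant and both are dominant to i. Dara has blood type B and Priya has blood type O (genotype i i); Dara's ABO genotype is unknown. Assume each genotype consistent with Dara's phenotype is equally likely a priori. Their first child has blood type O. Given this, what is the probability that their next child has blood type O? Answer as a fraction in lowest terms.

Possible genotypes: Dara ∈ {I^B I^B, I^B i}; Priya ∈ {i i}.
Weight each parental genotype pair by prior × P(type-O child):
  I^B i × i i: posterior weight 1; P(next child type O) = 1/2.
Weighted sum = 1/2.

1/2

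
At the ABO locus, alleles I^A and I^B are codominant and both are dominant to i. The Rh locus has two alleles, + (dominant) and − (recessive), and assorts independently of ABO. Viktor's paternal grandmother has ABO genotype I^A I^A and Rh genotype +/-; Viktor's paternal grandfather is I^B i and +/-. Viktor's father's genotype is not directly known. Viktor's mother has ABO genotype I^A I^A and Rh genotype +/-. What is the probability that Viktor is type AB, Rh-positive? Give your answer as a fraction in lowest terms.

3/16

Viktor's father's ABO genotype from I^A I^A × I^B i: 1/2 I^A I^B, 1/2 I^A i.
Crossing each possibility with the mother I^A I^A and summing P(type AB): 1/2·1/2 + 1/2·0 = 1/4.
Similarly for Rh via the father's Rh distribution: P(Rh+) = 3/4.
Independent loci: 1/4 × 3/4 = 3/16.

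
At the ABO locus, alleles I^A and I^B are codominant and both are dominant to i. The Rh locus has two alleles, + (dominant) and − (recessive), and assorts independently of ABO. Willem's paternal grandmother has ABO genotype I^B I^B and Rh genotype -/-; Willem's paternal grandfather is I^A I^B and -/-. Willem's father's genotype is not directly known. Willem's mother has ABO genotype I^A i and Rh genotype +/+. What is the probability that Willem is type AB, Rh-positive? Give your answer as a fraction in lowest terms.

Willem's father's ABO genotype from I^B I^B × I^A I^B: 1/2 I^A I^B, 1/2 I^B I^B.
Crossing each possibility with the mother I^A i and summing P(type AB): 1/2·1/4 + 1/2·1/2 = 3/8.
Similarly for Rh via the father's Rh distribution: P(Rh+) = 1.
Independent loci: 3/8 × 1 = 3/8.

3/8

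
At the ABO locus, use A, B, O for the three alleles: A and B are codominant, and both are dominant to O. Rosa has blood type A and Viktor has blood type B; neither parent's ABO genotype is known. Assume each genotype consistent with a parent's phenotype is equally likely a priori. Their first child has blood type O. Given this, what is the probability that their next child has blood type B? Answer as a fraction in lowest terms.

1/4

Possible genotypes: Rosa ∈ {AA, AO}; Viktor ∈ {BB, BO}.
Weight each parental genotype pair by prior × P(type-O child):
  AO × BO: posterior weight 1; P(next child type B) = 1/4.
Weighted sum = 1/4.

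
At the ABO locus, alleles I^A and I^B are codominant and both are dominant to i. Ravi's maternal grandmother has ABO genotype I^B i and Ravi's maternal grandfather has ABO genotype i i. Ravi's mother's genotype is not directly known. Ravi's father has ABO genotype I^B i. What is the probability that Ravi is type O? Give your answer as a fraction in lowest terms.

Ravi's mother's ABO genotype from I^B i × i i: 1/2 I^B i, 1/2 i i.
Crossing each possibility with the father I^B i and summing P(type O): 1/2·1/4 + 1/2·1/2 = 3/8.

3/8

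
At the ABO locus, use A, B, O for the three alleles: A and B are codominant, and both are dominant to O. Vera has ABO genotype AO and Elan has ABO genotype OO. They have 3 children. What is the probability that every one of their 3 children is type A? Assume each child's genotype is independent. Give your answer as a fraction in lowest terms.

ABO cross AO × OO → 1/2 O, 1/2 A.
So P(type A) = 1/2 per child.
All 3 independent: (1/2)^3 = 1/8.

1/8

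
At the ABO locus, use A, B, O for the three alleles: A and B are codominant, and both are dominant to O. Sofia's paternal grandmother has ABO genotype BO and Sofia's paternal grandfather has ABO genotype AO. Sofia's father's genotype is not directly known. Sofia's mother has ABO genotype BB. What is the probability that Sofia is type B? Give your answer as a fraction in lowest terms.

Sofia's father's ABO genotype from BO × AO: 1/4 AB, 1/4 AO, 1/4 BO, 1/4 OO.
Crossing each possibility with the mother BB and summing P(type B): 1/4·1/2 + 1/4·1/2 + 1/4·1 + 1/4·1 = 3/4.

3/4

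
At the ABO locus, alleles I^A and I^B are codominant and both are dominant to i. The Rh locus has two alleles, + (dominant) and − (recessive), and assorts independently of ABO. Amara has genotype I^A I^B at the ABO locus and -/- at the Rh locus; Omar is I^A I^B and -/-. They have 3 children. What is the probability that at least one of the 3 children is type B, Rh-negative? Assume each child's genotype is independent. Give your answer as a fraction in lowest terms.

ABO cross I^A I^B × I^A I^B → 1/4 A, 1/4 B, 1/2 AB.
Rh cross -/- × -/- → 1 Rh-; so P(type B, Rh-negative) = 1/4 × 1 = 1/4 per child.
P(none) = (3/4)^3 = 27/64; P(at least one) = 1 − 27/64 = 37/64.

37/64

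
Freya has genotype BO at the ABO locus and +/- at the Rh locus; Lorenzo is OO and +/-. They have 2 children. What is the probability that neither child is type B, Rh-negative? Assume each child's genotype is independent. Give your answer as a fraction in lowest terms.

ABO cross BO × OO → 1/2 O, 1/2 B.
Rh cross +/- × +/- → 3/4 Rh+, 1/4 Rh-; so P(type B, Rh-negative) = 1/2 × 1/4 = 1/8 per child.
P(not type B, Rh-negative) = 7/8 for one child; (7/8)^2 = 49/64.

49/64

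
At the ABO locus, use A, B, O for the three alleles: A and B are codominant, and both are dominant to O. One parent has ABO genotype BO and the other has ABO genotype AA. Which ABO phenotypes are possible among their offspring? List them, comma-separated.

A, AB

Gametes from BO × AA give offspring ABO genotypes AB, AO, i.e. phenotypes A, AB.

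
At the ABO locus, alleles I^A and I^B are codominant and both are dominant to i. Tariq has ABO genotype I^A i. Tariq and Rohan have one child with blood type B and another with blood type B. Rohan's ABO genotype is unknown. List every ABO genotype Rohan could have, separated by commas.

I^A I^B, I^B I^B, I^B i

For each candidate genotype of Rohan, check whether crossing it with I^A i can produce every observed child phenotype.
  I^A I^A → possible child types {A} ✗
  I^A I^B → possible child types {A, B, AB} ✓
  I^A i → possible child types {O, A} ✗
  I^B I^B → possible child types {B, AB} ✓
  I^B i → possible child types {O, A, B, AB} ✓
  i i → possible child types {O, A} ✗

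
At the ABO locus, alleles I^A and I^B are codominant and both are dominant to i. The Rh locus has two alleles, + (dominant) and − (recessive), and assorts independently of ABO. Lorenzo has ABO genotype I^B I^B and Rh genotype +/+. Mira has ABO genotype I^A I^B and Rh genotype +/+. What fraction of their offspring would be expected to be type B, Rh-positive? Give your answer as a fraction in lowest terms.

ABO cross I^B I^B × I^A I^B → offspring phenotypes: 1/2 B, 1/2 AB.
Rh cross +/+ × +/+ → 1 Rh+.
Independent loci: P(type B, Rh-positive) = 1/2 × 1 = 1/2.

1/2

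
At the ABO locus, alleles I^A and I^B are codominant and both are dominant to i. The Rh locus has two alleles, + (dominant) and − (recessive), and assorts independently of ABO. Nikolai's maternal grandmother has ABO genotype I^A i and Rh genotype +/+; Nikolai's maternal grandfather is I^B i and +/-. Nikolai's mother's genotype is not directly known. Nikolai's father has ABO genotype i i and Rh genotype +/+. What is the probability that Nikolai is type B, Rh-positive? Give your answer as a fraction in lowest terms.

Nikolai's mother's ABO genotype from I^A i × I^B i: 1/4 I^A I^B, 1/4 I^A i, 1/4 I^B i, 1/4 i i.
Crossing each possibility with the father i i and summing P(type B): 1/4·1/2 + 1/4·0 + 1/4·1/2 + 1/4·0 = 1/4.
Similarly for Rh via the mother's Rh distribution: P(Rh+) = 1.
Independent loci: 1/4 × 1 = 1/4.

1/4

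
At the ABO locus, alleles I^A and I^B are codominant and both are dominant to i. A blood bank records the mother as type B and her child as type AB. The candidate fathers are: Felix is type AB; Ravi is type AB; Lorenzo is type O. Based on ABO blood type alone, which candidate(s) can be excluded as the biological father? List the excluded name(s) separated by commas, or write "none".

A candidate is excluded only if no genotype consistent with his phenotype could produce a type AB child with a type B mother.
Lorenzo (type O): no genotype consistent with that phenotype can produce a type-AB child with a type-B mother.

Lorenzo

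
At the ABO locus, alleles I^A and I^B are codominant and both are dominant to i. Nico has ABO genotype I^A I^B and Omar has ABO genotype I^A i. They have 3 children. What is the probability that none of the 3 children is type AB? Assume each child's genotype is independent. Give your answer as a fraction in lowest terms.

ABO cross I^A I^B × I^A i → 1/2 A, 1/4 B, 1/4 AB.
So P(type AB) = 1/4 per child.
P(not type AB) = 3/4 for one child; (3/4)^3 = 27/64.

27/64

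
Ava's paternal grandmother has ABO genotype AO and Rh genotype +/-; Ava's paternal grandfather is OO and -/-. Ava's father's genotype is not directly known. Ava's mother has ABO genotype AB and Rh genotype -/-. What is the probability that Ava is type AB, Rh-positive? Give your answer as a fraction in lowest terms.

1/32

Ava's father's ABO genotype from AO × OO: 1/2 AO, 1/2 OO.
Crossing each possibility with the mother AB and summing P(type AB): 1/2·1/4 + 1/2·0 = 1/8.
Similarly for Rh via the father's Rh distribution: P(Rh+) = 1/4.
Independent loci: 1/8 × 1/4 = 1/32.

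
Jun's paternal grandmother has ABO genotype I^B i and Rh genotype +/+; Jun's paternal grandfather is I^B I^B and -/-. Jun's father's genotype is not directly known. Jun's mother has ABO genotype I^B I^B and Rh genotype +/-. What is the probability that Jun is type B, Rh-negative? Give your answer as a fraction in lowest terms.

Jun's father's ABO genotype from I^B i × I^B I^B: 1/2 I^B I^B, 1/2 I^B i.
Crossing each possibility with the mother I^B I^B and summing P(type B): 1/2·1 + 1/2·1 = 1.
Similarly for Rh via the father's Rh distribution: P(Rh-) = 1/4.
Independent loci: 1 × 1/4 = 1/4.

1/4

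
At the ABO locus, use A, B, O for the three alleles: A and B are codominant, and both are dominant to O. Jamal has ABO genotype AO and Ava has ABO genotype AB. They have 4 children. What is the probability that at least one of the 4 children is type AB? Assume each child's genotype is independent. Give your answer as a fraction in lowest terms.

175/256

ABO cross AO × AB → 1/2 A, 1/4 B, 1/4 AB.
So P(type AB) = 1/4 per child.
P(none) = (3/4)^4 = 81/256; P(at least one) = 1 − 81/256 = 175/256.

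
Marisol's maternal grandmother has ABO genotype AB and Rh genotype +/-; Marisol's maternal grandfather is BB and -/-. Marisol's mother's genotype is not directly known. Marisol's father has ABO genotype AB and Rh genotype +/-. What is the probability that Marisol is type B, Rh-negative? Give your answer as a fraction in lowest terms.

9/64

Marisol's mother's ABO genotype from AB × BB: 1/2 AB, 1/2 BB.
Crossing each possibility with the father AB and summing P(type B): 1/2·1/4 + 1/2·1/2 = 3/8.
Similarly for Rh via the mother's Rh distribution: P(Rh-) = 3/8.
Independent loci: 3/8 × 3/8 = 9/64.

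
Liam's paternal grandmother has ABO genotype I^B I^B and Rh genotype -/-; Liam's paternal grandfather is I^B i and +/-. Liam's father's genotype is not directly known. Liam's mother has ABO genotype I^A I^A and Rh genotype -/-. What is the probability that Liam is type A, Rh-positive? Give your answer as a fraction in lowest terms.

Liam's father's ABO genotype from I^B I^B × I^B i: 1/2 I^B I^B, 1/2 I^B i.
Crossing each possibility with the mother I^A I^A and summing P(type A): 1/2·0 + 1/2·1/2 = 1/4.
Similarly for Rh via the father's Rh distribution: P(Rh+) = 1/4.
Independent loci: 1/4 × 1/4 = 1/16.

1/16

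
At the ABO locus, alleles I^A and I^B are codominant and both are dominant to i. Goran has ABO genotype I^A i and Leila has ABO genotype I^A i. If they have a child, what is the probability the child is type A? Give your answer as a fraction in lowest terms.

3/4

ABO cross I^A i × I^A i → offspring phenotypes: 1/4 O, 3/4 A.
So P(type A) = 3/4.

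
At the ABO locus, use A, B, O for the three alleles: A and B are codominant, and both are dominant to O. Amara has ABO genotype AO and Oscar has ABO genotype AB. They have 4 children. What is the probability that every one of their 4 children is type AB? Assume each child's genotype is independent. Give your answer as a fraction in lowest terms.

ABO cross AO × AB → 1/2 A, 1/4 B, 1/4 AB.
So P(type AB) = 1/4 per child.
All 4 independent: (1/4)^4 = 1/256.

1/256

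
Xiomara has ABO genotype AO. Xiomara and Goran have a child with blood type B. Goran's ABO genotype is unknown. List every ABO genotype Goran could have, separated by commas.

For each candidate genotype of Goran, check whether crossing it with AO can produce every observed child phenotype.
  AA → possible child types {A} ✗
  AB → possible child types {A, B, AB} ✓
  AO → possible child types {O, A} ✗
  BB → possible child types {B, AB} ✓
  BO → possible child types {O, A, B, AB} ✓
  OO → possible child types {O, A} ✗

AB, BB, BO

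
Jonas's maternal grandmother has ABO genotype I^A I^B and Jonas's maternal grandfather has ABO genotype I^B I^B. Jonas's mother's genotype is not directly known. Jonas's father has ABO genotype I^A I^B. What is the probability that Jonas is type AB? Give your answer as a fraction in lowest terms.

1/2

Jonas's mother's ABO genotype from I^A I^B × I^B I^B: 1/2 I^A I^B, 1/2 I^B I^B.
Crossing each possibility with the father I^A I^B and summing P(type AB): 1/2·1/2 + 1/2·1/2 = 1/2.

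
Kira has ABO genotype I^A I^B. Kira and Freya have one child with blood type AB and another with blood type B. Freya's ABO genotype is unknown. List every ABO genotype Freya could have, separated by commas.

For each candidate genotype of Freya, check whether crossing it with I^A I^B can produce every observed child phenotype.
  I^A I^A → possible child types {A, AB} ✗
  I^A I^B → possible child types {A, B, AB} ✓
  I^A i → possible child types {A, B, AB} ✓
  I^B I^B → possible child types {B, AB} ✓
  I^B i → possible child types {A, B, AB} ✓
  i i → possible child types {A, B} ✗

I^A I^B, I^A i, I^B I^B, I^B i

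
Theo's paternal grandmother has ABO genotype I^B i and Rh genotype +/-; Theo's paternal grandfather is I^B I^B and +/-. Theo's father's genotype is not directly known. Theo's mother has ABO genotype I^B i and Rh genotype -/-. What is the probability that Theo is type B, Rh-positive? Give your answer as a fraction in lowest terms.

Theo's father's ABO genotype from I^B i × I^B I^B: 1/2 I^B I^B, 1/2 I^B i.
Crossing each possibility with the mother I^B i and summing P(type B): 1/2·1 + 1/2·3/4 = 7/8.
Similarly for Rh via the father's Rh distribution: P(Rh+) = 1/2.
Independent loci: 7/8 × 1/2 = 7/16.

7/16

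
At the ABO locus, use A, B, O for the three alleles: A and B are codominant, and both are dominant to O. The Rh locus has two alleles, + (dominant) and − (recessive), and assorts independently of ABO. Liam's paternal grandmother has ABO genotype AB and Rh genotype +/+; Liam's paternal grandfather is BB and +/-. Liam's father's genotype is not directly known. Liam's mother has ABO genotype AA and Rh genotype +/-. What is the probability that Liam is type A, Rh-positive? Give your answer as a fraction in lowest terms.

7/32

Liam's father's ABO genotype from AB × BB: 1/2 AB, 1/2 BB.
Crossing each possibility with the mother AA and summing P(type A): 1/2·1/2 + 1/2·0 = 1/4.
Similarly for Rh via the father's Rh distribution: P(Rh+) = 7/8.
Independent loci: 1/4 × 7/8 = 7/32.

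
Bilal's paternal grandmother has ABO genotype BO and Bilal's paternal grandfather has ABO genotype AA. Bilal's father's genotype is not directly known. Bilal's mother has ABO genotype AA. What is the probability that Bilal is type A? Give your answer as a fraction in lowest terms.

Bilal's father's ABO genotype from BO × AA: 1/2 AB, 1/2 AO.
Crossing each possibility with the mother AA and summing P(type A): 1/2·1/2 + 1/2·1 = 3/4.

3/4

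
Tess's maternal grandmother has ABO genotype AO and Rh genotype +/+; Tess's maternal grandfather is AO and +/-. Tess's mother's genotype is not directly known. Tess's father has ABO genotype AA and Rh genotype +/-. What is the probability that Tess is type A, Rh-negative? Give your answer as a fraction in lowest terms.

1/8

Tess's mother's ABO genotype from AO × AO: 1/4 AA, 1/2 AO, 1/4 OO.
Crossing each possibility with the father AA and summing P(type A): 1/4·1 + 1/2·1 + 1/4·1 = 1.
Similarly for Rh via the mother's Rh distribution: P(Rh-) = 1/8.
Independent loci: 1 × 1/8 = 1/8.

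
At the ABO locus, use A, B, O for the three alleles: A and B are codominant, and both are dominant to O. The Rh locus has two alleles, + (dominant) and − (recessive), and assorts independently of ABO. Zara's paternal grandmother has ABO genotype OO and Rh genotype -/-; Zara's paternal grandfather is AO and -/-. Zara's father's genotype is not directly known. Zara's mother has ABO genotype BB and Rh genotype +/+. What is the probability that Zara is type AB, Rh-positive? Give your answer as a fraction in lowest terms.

1/4

Zara's father's ABO genotype from OO × AO: 1/2 AO, 1/2 OO.
Crossing each possibility with the mother BB and summing P(type AB): 1/2·1/2 + 1/2·0 = 1/4.
Similarly for Rh via the father's Rh distribution: P(Rh+) = 1.
Independent loci: 1/4 × 1 = 1/4.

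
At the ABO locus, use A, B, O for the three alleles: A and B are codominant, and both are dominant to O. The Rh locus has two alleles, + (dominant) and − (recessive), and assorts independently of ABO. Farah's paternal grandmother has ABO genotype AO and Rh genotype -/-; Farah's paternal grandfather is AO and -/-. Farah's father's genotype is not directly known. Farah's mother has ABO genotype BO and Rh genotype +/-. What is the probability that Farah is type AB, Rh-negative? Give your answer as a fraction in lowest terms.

Farah's father's ABO genotype from AO × AO: 1/4 AA, 1/2 AO, 1/4 OO.
Crossing each possibility with the mother BO and summing P(type AB): 1/4·1/2 + 1/2·1/4 + 1/4·0 = 1/4.
Similarly for Rh via the father's Rh distribution: P(Rh-) = 1/2.
Independent loci: 1/4 × 1/2 = 1/8.

1/8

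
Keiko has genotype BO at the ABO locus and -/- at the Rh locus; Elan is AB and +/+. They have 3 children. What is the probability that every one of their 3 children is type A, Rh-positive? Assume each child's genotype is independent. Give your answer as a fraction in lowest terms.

1/64

ABO cross BO × AB → 1/4 A, 1/2 B, 1/4 AB.
Rh cross -/- × +/+ → 1 Rh+; so P(type A, Rh-positive) = 1/4 × 1 = 1/4 per child.
All 3 independent: (1/4)^3 = 1/64.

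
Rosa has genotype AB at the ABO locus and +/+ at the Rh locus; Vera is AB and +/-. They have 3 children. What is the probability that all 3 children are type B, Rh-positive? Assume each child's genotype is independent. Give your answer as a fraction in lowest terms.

ABO cross AB × AB → 1/4 A, 1/4 B, 1/2 AB.
Rh cross +/+ × +/- → 1 Rh+; so P(type B, Rh-positive) = 1/4 × 1 = 1/4 per child.
All 3 independent: (1/4)^3 = 1/64.

1/64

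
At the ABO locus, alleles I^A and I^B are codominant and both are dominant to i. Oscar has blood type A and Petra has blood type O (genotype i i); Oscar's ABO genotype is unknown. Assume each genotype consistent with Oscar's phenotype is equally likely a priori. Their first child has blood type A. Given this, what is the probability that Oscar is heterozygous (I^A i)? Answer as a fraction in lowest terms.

Possible genotypes: Oscar ∈ {I^A I^A, I^A i}; Petra ∈ {i i}.
Weight each parental genotype pair by prior × P(type-A child):
  I^A I^A × i i: posterior weight 2/3.
  I^A i × i i: posterior weight 1/3.
Sum the posterior weight over pairs where Oscar is I^A i: 1/3.

1/3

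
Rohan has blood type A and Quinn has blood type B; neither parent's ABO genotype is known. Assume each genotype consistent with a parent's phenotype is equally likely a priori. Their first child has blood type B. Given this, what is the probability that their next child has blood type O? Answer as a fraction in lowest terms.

1/12

Possible genotypes: Rohan ∈ {I^A I^A, I^A i}; Quinn ∈ {I^B I^B, I^B i}.
Weight each parental genotype pair by prior × P(type-B child):
  I^A i × I^B I^B: posterior weight 2/3; P(next child type O) = 0.
  I^A i × I^B i: posterior weight 1/3; P(next child type O) = 1/4.
Weighted sum = 1/12.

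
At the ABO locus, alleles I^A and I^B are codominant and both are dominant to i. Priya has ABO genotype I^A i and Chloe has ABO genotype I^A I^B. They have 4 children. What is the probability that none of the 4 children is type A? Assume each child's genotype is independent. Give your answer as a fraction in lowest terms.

1/16

ABO cross I^A i × I^A I^B → 1/2 A, 1/4 B, 1/4 AB.
So P(type A) = 1/2 per child.
P(not type A) = 1/2 for one child; (1/2)^4 = 1/16.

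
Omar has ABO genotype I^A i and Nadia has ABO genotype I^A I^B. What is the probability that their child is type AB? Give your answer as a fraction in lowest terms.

ABO cross I^A i × I^A I^B → offspring phenotypes: 1/2 A, 1/4 B, 1/4 AB.
So P(type AB) = 1/4.

1/4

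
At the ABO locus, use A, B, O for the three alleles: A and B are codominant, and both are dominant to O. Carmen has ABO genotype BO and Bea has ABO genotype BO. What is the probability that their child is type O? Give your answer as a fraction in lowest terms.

ABO cross BO × BO → offspring phenotypes: 1/4 O, 3/4 B.
So P(type O) = 1/4.

1/4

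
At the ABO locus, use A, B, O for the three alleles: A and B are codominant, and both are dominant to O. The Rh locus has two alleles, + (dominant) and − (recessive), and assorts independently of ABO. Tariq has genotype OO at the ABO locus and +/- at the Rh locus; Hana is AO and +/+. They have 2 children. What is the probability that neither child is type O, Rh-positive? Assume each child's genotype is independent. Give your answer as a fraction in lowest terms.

ABO cross OO × AO → 1/2 O, 1/2 A.
Rh cross +/- × +/+ → 1 Rh+; so P(type O, Rh-positive) = 1/2 × 1 = 1/2 per child.
P(not type O, Rh-positive) = 1/2 for one child; (1/2)^2 = 1/4.

1/4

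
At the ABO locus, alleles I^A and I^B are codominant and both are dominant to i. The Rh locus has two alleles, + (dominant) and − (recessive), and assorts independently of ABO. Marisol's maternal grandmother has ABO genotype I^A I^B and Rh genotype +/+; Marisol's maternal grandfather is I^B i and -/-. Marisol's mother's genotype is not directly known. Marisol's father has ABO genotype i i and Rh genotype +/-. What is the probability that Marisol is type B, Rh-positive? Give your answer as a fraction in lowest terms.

Marisol's mother's ABO genotype from I^A I^B × I^B i: 1/4 I^A I^B, 1/4 I^A i, 1/4 I^B I^B, 1/4 I^B i.
Crossing each possibility with the father i i and summing P(type B): 1/4·1/2 + 1/4·0 + 1/4·1 + 1/4·1/2 = 1/2.
Similarly for Rh via the mother's Rh distribution: P(Rh+) = 3/4.
Independent loci: 1/2 × 3/4 = 3/8.

3/8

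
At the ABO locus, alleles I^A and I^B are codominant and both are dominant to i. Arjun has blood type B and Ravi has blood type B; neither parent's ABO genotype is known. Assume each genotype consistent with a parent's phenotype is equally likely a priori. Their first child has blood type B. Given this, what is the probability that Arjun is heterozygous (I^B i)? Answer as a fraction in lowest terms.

Possible genotypes: Arjun ∈ {I^B I^B, I^B i}; Ravi ∈ {I^B I^B, I^B i}.
Weight each parental genotype pair by prior × P(type-B child):
  I^B I^B × I^B I^B: posterior weight 4/15.
  I^B I^B × I^B i: posterior weight 4/15.
  I^B i × I^B I^B: posterior weight 4/15.
  I^B i × I^B i: posterior weight 1/5.
Sum the posterior weight over pairs where Arjun is I^B i: 7/15.

7/15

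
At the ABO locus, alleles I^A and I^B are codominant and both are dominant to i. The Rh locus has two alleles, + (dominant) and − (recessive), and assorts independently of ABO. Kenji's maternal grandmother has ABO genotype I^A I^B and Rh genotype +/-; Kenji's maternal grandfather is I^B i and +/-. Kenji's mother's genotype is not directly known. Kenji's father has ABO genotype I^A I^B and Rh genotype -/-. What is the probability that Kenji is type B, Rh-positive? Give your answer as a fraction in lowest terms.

3/16

Kenji's mother's ABO genotype from I^A I^B × I^B i: 1/4 I^A I^B, 1/4 I^A i, 1/4 I^B I^B, 1/4 I^B i.
Crossing each possibility with the father I^A I^B and summing P(type B): 1/4·1/4 + 1/4·1/4 + 1/4·1/2 + 1/4·1/2 = 3/8.
Similarly for Rh via the mother's Rh distribution: P(Rh+) = 1/2.
Independent loci: 3/8 × 1/2 = 3/16.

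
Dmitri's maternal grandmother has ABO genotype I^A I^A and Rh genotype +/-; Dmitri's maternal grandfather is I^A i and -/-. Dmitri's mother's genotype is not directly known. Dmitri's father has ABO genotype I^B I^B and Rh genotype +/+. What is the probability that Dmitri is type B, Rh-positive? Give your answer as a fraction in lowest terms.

1/4

Dmitri's mother's ABO genotype from I^A I^A × I^A i: 1/2 I^A I^A, 1/2 I^A i.
Crossing each possibility with the father I^B I^B and summing P(type B): 1/2·0 + 1/2·1/2 = 1/4.
Similarly for Rh via the mother's Rh distribution: P(Rh+) = 1.
Independent loci: 1/4 × 1 = 1/4.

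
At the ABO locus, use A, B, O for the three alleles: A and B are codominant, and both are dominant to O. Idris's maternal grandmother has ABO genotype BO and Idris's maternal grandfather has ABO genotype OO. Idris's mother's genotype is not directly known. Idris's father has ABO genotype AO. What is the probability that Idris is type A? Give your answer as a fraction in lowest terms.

Idris's mother's ABO genotype from BO × OO: 1/2 BO, 1/2 OO.
Crossing each possibility with the father AO and summing P(type A): 1/2·1/4 + 1/2·1/2 = 3/8.

3/8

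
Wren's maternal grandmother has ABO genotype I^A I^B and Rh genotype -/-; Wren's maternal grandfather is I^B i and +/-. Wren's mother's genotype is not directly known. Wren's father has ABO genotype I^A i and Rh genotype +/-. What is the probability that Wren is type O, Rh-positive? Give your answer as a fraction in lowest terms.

Wren's mother's ABO genotype from I^A I^B × I^B i: 1/4 I^A I^B, 1/4 I^A i, 1/4 I^B I^B, 1/4 I^B i.
Crossing each possibility with the father I^A i and summing P(type O): 1/4·0 + 1/4·1/4 + 1/4·0 + 1/4·1/4 = 1/8.
Similarly for Rh via the mother's Rh distribution: P(Rh+) = 5/8.
Independent loci: 1/8 × 5/8 = 5/64.

5/64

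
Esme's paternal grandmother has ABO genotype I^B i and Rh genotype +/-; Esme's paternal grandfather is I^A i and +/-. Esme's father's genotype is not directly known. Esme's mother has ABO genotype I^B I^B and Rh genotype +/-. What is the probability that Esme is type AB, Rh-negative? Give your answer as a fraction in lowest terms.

Esme's father's ABO genotype from I^B i × I^A i: 1/4 I^A I^B, 1/4 I^A i, 1/4 I^B i, 1/4 i i.
Crossing each possibility with the mother I^B I^B and summing P(type AB): 1/4·1/2 + 1/4·1/2 + 1/4·0 + 1/4·0 = 1/4.
Similarly for Rh via the father's Rh distribution: P(Rh-) = 1/4.
Independent loci: 1/4 × 1/4 = 1/16.

1/16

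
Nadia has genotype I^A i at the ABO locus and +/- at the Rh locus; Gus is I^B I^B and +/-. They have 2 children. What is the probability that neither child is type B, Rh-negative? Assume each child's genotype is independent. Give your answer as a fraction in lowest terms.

ABO cross I^A i × I^B I^B → 1/2 B, 1/2 AB.
Rh cross +/- × +/- → 3/4 Rh+, 1/4 Rh-; so P(type B, Rh-negative) = 1/2 × 1/4 = 1/8 per child.
P(not type B, Rh-negative) = 7/8 for one child; (7/8)^2 = 49/64.

49/64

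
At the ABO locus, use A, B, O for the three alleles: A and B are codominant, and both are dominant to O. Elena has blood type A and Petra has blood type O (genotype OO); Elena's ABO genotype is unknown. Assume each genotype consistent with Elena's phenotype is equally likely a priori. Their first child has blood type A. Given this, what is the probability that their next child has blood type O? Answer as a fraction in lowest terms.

Possible genotypes: Elena ∈ {AA, AO}; Petra ∈ {OO}.
Weight each parental genotype pair by prior × P(type-A child):
  AA × OO: posterior weight 2/3; P(next child type O) = 0.
  AO × OO: posterior weight 1/3; P(next child type O) = 1/2.
Weighted sum = 1/6.

1/6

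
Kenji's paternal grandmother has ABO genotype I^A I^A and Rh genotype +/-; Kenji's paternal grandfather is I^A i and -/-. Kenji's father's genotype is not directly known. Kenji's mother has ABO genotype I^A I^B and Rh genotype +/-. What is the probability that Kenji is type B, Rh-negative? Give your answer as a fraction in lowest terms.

3/64

Kenji's father's ABO genotype from I^A I^A × I^A i: 1/2 I^A I^A, 1/2 I^A i.
Crossing each possibility with the mother I^A I^B and summing P(type B): 1/2·0 + 1/2·1/4 = 1/8.
Similarly for Rh via the father's Rh distribution: P(Rh-) = 3/8.
Independent loci: 1/8 × 3/8 = 3/64.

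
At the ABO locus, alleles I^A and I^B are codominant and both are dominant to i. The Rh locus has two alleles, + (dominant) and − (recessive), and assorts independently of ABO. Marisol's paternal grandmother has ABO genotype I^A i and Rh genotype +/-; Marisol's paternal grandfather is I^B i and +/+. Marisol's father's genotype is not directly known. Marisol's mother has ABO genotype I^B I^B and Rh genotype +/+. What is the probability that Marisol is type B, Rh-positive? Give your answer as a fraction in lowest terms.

Marisol's father's ABO genotype from I^A i × I^B i: 1/4 I^A I^B, 1/4 I^A i, 1/4 I^B i, 1/4 i i.
Crossing each possibility with the mother I^B I^B and summing P(type B): 1/4·1/2 + 1/4·1/2 + 1/4·1 + 1/4·1 = 3/4.
Similarly for Rh via the father's Rh distribution: P(Rh+) = 1.
Independent loci: 3/4 × 1 = 3/4.

3/4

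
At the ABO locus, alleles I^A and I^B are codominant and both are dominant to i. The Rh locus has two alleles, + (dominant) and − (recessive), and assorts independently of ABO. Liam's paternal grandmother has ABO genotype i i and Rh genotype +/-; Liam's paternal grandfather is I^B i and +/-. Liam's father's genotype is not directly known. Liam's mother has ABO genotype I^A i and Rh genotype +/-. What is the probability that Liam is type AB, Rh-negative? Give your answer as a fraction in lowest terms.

Liam's father's ABO genotype from i i × I^B i: 1/2 I^B i, 1/2 i i.
Crossing each possibility with the mother I^A i and summing P(type AB): 1/2·1/4 + 1/2·0 = 1/8.
Similarly for Rh via the father's Rh distribution: P(Rh-) = 1/4.
Independent loci: 1/8 × 1/4 = 1/32.

1/32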